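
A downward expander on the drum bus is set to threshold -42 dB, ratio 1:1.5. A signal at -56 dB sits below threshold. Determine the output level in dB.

Below threshold, a 1:1.5 expander applies gain = (1.5−1)×(T − x) of attenuation.
(1.5−1) × 14 = 7 dB, so output = -56 − 7 = -63 dB.

-63 dB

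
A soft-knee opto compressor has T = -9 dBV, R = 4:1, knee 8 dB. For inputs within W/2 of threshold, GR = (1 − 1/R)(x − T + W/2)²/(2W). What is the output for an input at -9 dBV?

x − T + W/2 = -9 − (-9) + 4 = 4.
GR = (1 − 1/4) × 4² / 16 = 0.75 × 16 / 16 = 0.75 dB.
Output = -9 − 0.75 = -9.75 dBV.

-9.75 dBV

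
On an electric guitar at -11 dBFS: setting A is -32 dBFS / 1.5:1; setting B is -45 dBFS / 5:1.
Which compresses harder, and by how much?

B, by 20.2 dB

A: overshoot 21 dB → output overshoot 14 dB → GR 7 dB.
B: overshoot 34 dB → output overshoot 6.8 dB → GR 27.2 dB.
B applies 20.2 dB more gain reduction.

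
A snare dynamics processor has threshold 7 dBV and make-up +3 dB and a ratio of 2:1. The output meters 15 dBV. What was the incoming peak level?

Before make-up, the level was 15 − 3 = 12 dBV.
That's 5 dB above the 7 dBV threshold.
Before 2:1 compression the overshoot was 5 × 2 = 10 dB, so input = 7 + 10 = 17 dBV.

17 dBV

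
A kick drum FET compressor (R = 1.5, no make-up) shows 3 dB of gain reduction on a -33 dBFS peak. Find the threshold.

-42 dBFS

Gain reduction = -33 − (-36) = 3 dB; output overshoot = GR / (R − 1) = 3 / 0.5 = 6 dB.
Threshold = output − output overshoot = -36 − 6 = -42 dBFS.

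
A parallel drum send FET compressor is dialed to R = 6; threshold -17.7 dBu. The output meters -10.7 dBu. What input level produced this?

Post-compression overshoot = -10.7 − (-17.7) = 7 dB.
Undo the ratio: input overshoot = 7 × 6 = 42 dB, giving input = 24.3 dBu.

24.3 dBu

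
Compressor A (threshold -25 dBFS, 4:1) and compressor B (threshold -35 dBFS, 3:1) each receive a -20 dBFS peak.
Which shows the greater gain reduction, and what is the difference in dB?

A: overshoot 5 dB → output overshoot 1.25 dB → GR 3.75 dB.
B: overshoot 15 dB → output overshoot 5 dB → GR 10 dB.
B applies 6.25 dB more gain reduction.

B, by 6.25 dB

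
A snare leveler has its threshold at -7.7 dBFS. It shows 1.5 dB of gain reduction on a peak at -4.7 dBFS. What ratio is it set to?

2:1

Input overshoot = -4.7 − (-7.7) = 3 dB.
Output overshoot = 3 − 1.5 = 1.5 dB.
Ratio = input overshoot / output overshoot = 3 / 1.5 = 2.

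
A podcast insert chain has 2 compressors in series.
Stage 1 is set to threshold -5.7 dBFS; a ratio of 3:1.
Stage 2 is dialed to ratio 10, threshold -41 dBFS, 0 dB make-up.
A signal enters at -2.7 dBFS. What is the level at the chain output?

-37.37 dBFS

Stage 1: -2.7 dBFS is 3 dB over -5.7 dBFS; at 3:1 that becomes 1 dB over, giving -4.7 dBFS.
Stage 2: 36.3 dB above -41 dBFS, reduced 10:1 to 3.63 dB above → -37.37 dBFS.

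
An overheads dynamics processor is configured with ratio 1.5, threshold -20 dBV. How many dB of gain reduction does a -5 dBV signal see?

The signal is 15 dB above threshold.
At 1.5:1, output sits 15/1.5 = 10 dB above threshold.
So the signal is attenuated by 15 − 10 = 5 dB.

5 dB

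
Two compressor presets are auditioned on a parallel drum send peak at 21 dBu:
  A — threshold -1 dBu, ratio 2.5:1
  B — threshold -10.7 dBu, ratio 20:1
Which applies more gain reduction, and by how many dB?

B, by 16.915 dB

A: GR = 22 − 22/2.5 = 13.2 dB.
B: GR = 31.7 − 31.7/20 = 30.115 dB.
Difference: 16.915 dB in favour of B.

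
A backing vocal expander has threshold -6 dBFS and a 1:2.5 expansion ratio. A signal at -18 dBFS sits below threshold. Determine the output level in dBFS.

The input is 12 dB below the -6 dBFS threshold.
A 1:2.5 expander multiplies undershoot by 2.5: 12 × 2.5 = 30 dB below threshold.
Output = -6 − 30 = -36 dBFS.

-36 dBFS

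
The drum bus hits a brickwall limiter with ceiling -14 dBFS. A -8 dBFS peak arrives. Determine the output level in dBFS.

The limiter clamps the peak to its -14 dBFS ceiling.

-14 dBFS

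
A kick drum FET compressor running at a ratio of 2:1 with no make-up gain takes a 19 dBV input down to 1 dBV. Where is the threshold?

-17 dBV

Input is 36 dB above T (since output overshoot × R = input overshoot: (1 − T)·2 = 19 − T gives T = -17 dBV).
Check: -17 + (19 − (-17))/2 = -17 + 18 = 1 dBV. ✓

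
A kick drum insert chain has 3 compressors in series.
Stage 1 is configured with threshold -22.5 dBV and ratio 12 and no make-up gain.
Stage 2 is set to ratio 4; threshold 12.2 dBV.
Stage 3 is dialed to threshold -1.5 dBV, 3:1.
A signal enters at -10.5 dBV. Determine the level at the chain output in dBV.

-21.5 dBV

Stage 1: -10.5 dBV is 12 dB over -22.5 dBV; at 12:1 that becomes 1 dB over, giving -21.5 dBV.
Stage 2: -21.5 dBV is at or below the 12.2 dBV threshold — no compression; output -21.5 dBV.
Stage 3: below threshold (-21.5 ≤ -1.5); passes unchanged; output -21.5 dBV.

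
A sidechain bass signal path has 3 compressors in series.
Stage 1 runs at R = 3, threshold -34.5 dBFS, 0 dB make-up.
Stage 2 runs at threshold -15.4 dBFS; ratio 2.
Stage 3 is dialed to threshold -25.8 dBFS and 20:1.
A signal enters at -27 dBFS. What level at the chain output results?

-32 dBFS

Stage 1: overshoot 7.5 dB → 7.5/3 = 2.5 dB → -32 dBFS.
Stage 2: -32 dBFS ≤ -15.4 dBFS, so stage 2 doesn't engage; output -32 dBFS.
Stage 3: below threshold (-32 ≤ -25.8); passes unchanged; output -32 dBFS.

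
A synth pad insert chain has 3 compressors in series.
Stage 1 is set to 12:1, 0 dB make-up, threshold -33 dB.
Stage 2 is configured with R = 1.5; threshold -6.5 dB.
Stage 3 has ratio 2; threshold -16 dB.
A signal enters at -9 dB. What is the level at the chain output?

Stage 1: 24 dB above -33 dB, reduced 12:1 to 2 dB above → -31 dB.
Stage 2: -31 dB is at or below the -6.5 dB threshold — no compression; output -31 dB.
Stage 3: below threshold (-31 ≤ -16); passes unchanged; output -31 dB.

-31 dB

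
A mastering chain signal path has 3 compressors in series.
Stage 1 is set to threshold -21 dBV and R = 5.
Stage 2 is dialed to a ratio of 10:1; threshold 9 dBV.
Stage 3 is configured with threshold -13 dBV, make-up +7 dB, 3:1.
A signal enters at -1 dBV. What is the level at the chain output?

Stage 1: 20 dB above -21 dBV, reduced 5:1 to 4 dB above → -17 dBV.
Stage 2: below threshold (-17 ≤ 9); passes unchanged; output -17 dBV.
Stage 3: -17 dBV ≤ -13 dBV, so stage 3 doesn't engage; make-up brings it to -10 dBV.

-10 dBV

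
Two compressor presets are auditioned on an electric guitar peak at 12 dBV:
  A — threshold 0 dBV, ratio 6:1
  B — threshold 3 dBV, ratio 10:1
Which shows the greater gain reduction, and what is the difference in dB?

A, by 1.9 dB

A: GR = 12 − 12/6 = 10 dB.
B: GR = 9 − 9/10 = 8.1 dB.
Difference: 1.9 dB in favour of A.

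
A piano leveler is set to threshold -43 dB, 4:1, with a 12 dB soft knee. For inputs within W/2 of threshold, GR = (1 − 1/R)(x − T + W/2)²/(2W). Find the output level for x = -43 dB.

x − T + W/2 = -43 − (-43) + 6 = 6.
GR = (1 − 1/4) × 6² / 24 = 0.75 × 36 / 24 = 1.125 dB.
Output = -43 − 1.125 = -44.125 dB.

-44.125 dB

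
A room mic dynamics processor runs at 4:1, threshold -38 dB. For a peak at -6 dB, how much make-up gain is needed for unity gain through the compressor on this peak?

Without make-up, output = threshold + overshoot/4 = -38 + 8 = -30 dB.
Gap to target: 24 dB.

24 dB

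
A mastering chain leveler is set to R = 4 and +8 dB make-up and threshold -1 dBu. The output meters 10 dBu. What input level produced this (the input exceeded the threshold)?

Remove make-up: 10 − 8 = 2 dBu.
That's 3 dB above the -1 dBu threshold.
Undo the ratio: input overshoot = 3 × 4 = 12 dB, giving input = 11 dBu.

11 dBu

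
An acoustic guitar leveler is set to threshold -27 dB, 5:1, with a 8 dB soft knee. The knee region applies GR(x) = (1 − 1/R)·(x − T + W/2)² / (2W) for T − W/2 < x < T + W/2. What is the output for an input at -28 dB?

x − T + W/2 = -28 − (-27) + 4 = 3.
GR = (1 − 1/5) × 3² / 16 = 0.8 × 9 / 16 = 0.45 dB.
Output = -28 − 0.45 = -28.45 dB.

-28.45 dB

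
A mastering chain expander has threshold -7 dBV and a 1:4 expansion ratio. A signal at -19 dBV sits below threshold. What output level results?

-55 dBV

The input is 12 dB below the -7 dBV threshold.
A 1:4 expander multiplies undershoot by 4: 12 × 4 = 48 dB below threshold.
Output = -7 − 48 = -55 dBV.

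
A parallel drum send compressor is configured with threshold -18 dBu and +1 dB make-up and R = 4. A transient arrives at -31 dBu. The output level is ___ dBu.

-30 dBu

-31 dBu is 13 dB below the -18 dBu threshold, so no gain reduction is applied.
Make-up gain adds 1 dB: -31 + 1 = -30 dBu.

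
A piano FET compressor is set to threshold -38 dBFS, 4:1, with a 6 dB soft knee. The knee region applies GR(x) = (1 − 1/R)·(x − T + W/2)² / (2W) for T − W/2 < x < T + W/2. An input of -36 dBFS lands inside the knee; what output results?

x − T + W/2 = -36 − (-38) + 3 = 5.
GR = (1 − 1/4) × 5² / 12 = 0.75 × 25 / 12 = 1.5625 dB.
Output = -36 − 1.5625 = -37.5625 dBFS.

-37.5625 dBFS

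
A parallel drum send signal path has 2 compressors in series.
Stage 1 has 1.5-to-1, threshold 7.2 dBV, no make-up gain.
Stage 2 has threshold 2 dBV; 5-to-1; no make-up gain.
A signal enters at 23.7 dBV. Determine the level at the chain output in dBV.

5.24 dBV

Stage 1: 16.5 dB above 7.2 dBV, reduced 1.5:1 to 11 dB above → 18.2 dBV.
Stage 2: 16.2 dB above 2 dBV, reduced 5:1 to 3.24 dB above → 5.24 dBV.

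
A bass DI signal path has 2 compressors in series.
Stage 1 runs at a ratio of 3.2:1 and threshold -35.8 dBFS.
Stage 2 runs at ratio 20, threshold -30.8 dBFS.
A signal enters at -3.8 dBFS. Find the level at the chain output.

Stage 1: overshoot 32 dB → 32/3.2 = 10 dB → -25.8 dBFS.
Stage 2: overshoot 5 dB → 5/20 = 0.25 dB → -30.55 dBFS.

-30.55 dBFS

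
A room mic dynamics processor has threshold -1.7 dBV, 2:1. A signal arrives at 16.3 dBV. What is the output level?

16.3 dBV sits 18 dB over threshold.
At 2:1 the overshoot is divided by 2, leaving 9 dB above threshold.
That puts the output at 7.3 dBV.

7.3 dBV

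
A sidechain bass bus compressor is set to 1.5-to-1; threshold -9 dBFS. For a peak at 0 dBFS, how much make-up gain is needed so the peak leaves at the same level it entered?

3 dB

Overshoot 9 dB → 9/1.5 = 6 dB after compression, so the compressed level is -9 + 6 = -3 dBFS.
Make-up = target − compressed = 0 − (-3) = 3 dB.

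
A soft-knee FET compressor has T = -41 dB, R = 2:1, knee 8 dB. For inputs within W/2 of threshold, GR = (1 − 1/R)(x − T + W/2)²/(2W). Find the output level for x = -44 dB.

-44.03125 dB

x − T + W/2 = -44 − (-41) + 4 = 1.
GR = (1 − 1/2) × 1² / 16 = 0.5 × 1 / 16 = 0.03125 dB.
Output = -44 − 0.03125 = -44.03125 dB.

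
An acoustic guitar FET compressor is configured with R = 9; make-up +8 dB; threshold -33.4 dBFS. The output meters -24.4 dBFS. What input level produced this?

-24.4 dBFS

Stripping the +8 dB make-up gives -32.4 dBFS at the gain stage.
That's 1 dB above the -33.4 dBFS threshold.
Undo the ratio: input overshoot = 1 × 9 = 9 dB, giving input = -24.4 dBFS.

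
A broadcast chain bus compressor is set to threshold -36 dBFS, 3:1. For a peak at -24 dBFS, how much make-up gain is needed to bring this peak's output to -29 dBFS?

3 dB

Without make-up, output = threshold + overshoot/3 = -36 + 4 = -32 dBFS.
Gap to target: 3 dB.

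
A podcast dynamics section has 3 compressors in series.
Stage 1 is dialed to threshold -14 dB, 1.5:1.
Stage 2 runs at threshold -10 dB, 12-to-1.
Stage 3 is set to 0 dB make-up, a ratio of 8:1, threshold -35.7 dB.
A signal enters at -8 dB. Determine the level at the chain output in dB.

Stage 1: -8 dB is 6 dB over -14 dB; at 1.5:1 that becomes 4 dB over, giving -10 dB.
Stage 2: -10 dB ≤ -10 dB, so stage 2 doesn't engage; output -10 dB.
Stage 3: 25.7 dB above -35.7 dB, reduced 8:1 to 3.2125 dB above → -32.4875 dB.

-32.4875 dB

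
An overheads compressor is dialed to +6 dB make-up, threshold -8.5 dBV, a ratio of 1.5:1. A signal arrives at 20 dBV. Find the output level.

16.5 dBV

The input is 28.5 dB above the -8.5 dBV threshold.
1.5:1 compression reduces that to 28.5/1.5 = 19 dB over.
That puts the output at 10.5 dBV; make-up adds 6 dB, giving 16.5 dBV.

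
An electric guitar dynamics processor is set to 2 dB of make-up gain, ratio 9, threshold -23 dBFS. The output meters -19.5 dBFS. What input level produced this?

-9.5 dBFS

Stripping the +2 dB make-up gives -21.5 dBFS at the gain stage.
The compressed level sits -21.5 − (-23) = 1.5 dB over threshold.
Undo the ratio: input overshoot = 1.5 × 9 = 13.5 dB, giving input = -9.5 dBFS.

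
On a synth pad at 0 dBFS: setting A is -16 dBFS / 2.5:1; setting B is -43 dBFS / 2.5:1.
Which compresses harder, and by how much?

B, by 16.2 dB

A: overshoot 16 dB → output overshoot 6.4 dB → GR 9.6 dB.
B: overshoot 43 dB → output overshoot 17.2 dB → GR 25.8 dB.
B reduces 16.2 dB more.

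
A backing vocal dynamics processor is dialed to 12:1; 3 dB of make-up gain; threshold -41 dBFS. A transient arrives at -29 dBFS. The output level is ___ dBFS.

The input is 12 dB above the -41 dBFS threshold.
The 12 dB excess becomes 1 dB after 12:1 reduction.
Output = -41 + 1 = -40 dBFS; make-up adds 3 dB, giving -37 dBFS.

-37 dBFS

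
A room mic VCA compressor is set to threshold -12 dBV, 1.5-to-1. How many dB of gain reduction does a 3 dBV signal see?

5 dB

The signal is 15 dB above threshold.
After 1.5:1 compression the overshoot becomes 15/1.5 = 10 dB.
GR = overshoot in − overshoot out = 15 − 10 = 5 dB.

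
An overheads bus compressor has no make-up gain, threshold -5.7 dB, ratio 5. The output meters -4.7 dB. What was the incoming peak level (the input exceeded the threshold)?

The compressed level sits -4.7 − (-5.7) = 1 dB over threshold.
Input overshoot = R × output overshoot = 5 dB → input = -5.7 + 5 = -0.7 dB.

-0.7 dB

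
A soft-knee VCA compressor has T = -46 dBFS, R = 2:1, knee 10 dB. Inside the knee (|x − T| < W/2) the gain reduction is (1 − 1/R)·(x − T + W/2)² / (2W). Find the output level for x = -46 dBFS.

-46.625 dBFS

x − T + W/2 = -46 − (-46) + 5 = 5.
GR = (1 − 1/2) × 5² / 20 = 0.5 × 25 / 20 = 0.625 dB.
Output = -46 − 0.625 = -46.625 dBFS.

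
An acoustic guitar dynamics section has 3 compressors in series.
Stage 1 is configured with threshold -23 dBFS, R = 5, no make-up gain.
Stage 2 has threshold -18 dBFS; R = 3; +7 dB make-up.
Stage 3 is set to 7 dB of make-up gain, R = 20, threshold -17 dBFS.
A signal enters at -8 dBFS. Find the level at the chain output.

Stage 1: 15 dB above -23 dBFS, reduced 5:1 to 3 dB above → -20 dBFS.
Stage 2: below threshold (-20 ≤ -18); passes unchanged; make-up brings it to -13 dBFS.
Stage 3: -13 dBFS is 4 dB over -17 dBFS; at 20:1 that becomes 0.2 dB over, giving -16.8 dBFS; +7 dB make-up → -9.8 dBFS.

-9.8 dBFS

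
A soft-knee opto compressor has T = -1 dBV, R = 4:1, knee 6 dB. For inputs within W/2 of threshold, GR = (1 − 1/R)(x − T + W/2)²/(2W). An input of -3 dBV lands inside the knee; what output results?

x − T + W/2 = -3 − (-1) + 3 = 1.
GR = (1 − 1/4) × 1² / 12 = 0.75 × 1 / 12 = 0.0625 dB.
Output = -3 − 0.0625 = -3.0625 dBV.

-3.0625 dBV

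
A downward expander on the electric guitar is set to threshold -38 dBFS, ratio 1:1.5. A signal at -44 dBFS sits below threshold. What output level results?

-47 dBFS

Undershoot = (-38) − (-44) = 6 dB.
At 1:1.5, that expands to 9 dB under threshold.
Output = -38 − 9 = -47 dBFS.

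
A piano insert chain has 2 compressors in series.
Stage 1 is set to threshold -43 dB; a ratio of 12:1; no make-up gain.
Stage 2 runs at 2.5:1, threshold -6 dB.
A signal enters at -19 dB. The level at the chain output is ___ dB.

-41 dB

Stage 1: 24 dB above -43 dB, reduced 12:1 to 2 dB above → -41 dB.
Stage 2: below threshold (-41 ≤ -6); passes unchanged; output -41 dB.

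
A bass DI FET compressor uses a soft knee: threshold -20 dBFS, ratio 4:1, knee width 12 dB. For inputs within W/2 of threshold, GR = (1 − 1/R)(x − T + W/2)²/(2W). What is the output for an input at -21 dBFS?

-21.78125 dBFS

x − T + W/2 = -21 − (-20) + 6 = 5.
GR = (1 − 1/4) × 5² / 24 = 0.75 × 25 / 24 = 0.78125 dB.
Output = -21 − 0.78125 = -21.78125 dBFS.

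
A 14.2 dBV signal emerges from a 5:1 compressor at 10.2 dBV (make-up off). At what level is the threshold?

9.2 dBV

Gain reduction = 14.2 − 10.2 = 4 dB; output overshoot = GR / (R − 1) = 4 / 4 = 1 dB.
Threshold = output − output overshoot = 10.2 − 1 = 9.2 dBV.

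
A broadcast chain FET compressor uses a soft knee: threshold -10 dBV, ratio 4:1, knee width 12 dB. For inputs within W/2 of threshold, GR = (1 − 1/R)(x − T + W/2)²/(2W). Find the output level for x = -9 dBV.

x − T + W/2 = -9 − (-10) + 6 = 7.
GR = (1 − 1/4) × 7² / 24 = 0.75 × 49 / 24 = 1.53125 dB.
Output = -9 − 1.53125 = -10.53125 dBV.

-10.53125 dBV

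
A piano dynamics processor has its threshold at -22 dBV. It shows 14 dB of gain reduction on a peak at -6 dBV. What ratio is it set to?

Input overshoot = -6 − (-22) = 16 dB.
Output overshoot = 16 − 14 = 2 dB.
Ratio = input overshoot / output overshoot = 16 / 2 = 8.

8:1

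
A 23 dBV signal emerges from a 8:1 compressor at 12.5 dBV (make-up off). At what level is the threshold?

Let T be the threshold. Output overshoot = (input overshoot)/R, so 12.5 − T = (23 − T)/8.
8·(12.5 − T) = 23 − T → 7·T = 100 − 23 = 77.
T = 77/7 = 11 dBV.

11 dBV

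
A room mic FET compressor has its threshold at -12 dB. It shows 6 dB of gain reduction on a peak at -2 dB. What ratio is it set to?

2.5:1

Input overshoot = -2 − (-12) = 10 dB.
Output overshoot = 10 − 6 = 4 dB.
Ratio = input overshoot / output overshoot = 10 / 4 = 2.5.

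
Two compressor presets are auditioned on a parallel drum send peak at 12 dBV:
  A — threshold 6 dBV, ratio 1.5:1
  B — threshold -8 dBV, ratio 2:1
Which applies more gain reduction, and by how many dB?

B, by 8 dB

A: 6 dB over, compressed to 4 dB over, so 2 dB of GR.
B: 20 dB over, compressed to 10 dB over, so 10 dB of GR.
B applies 8 dB more gain reduction.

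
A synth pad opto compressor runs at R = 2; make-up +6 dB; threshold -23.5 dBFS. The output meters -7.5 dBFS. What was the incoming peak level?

-3.5 dBFS

Stripping the +6 dB make-up gives -13.5 dBFS at the gain stage.
That's 10 dB above the -23.5 dBFS threshold.
Undo the ratio: input overshoot = 10 × 2 = 20 dB, giving input = -3.5 dBFS.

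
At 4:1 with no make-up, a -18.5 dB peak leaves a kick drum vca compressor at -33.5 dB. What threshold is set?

Gain reduction = -18.5 − (-33.5) = 15 dB; output overshoot = GR / (R − 1) = 15 / 3 = 5 dB.
Threshold = output − output overshoot = -33.5 − 5 = -38.5 dB.

-38.5 dB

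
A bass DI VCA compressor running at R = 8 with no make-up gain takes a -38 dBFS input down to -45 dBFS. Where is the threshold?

-46 dBFS

Let T be the threshold. Output overshoot = (input overshoot)/R, so -45 − T = (-38 − T)/8.
8·(-45 − T) = -38 − T → 7·T = -360 − (-38) = -322.
T = -322/7 = -46 dBFS.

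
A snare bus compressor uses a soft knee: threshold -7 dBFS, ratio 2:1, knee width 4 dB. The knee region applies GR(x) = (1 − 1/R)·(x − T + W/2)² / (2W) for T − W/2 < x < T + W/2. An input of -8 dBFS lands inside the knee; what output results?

x − T + W/2 = -8 − (-7) + 2 = 1.
GR = (1 − 1/2) × 1² / 8 = 0.5 × 1 / 8 = 0.0625 dB.
Output = -8 − 0.0625 = -8.0625 dBFS.

-8.0625 dBFS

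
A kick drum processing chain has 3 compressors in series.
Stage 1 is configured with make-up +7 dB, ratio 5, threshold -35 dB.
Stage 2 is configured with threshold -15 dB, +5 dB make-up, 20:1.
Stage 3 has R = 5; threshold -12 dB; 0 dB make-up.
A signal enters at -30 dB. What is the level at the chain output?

-22 dB

Stage 1: 5 dB above -35 dB, reduced 5:1 to 1 dB above → -34 dB; +7 dB make-up → -27 dB.
Stage 2: -27 dB is at or below the -15 dB threshold — no compression; make-up brings it to -22 dB.
Stage 3: -22 dB is at or below the -12 dB threshold — no compression; output -22 dB.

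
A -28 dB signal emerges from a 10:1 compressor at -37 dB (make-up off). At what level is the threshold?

Let T be the threshold. Output overshoot = (input overshoot)/R, so -37 − T = (-28 − T)/10.
10·(-37 − T) = -28 − T → 9·T = -370 − (-28) = -342.
T = -342/9 = -38 dB.

-38 dB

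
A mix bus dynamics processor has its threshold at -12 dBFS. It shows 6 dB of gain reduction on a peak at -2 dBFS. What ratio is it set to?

Input overshoot = -2 − (-12) = 10 dB.
Output overshoot = 10 − 6 = 4 dB.
Ratio = input overshoot / output overshoot = 10 / 4 = 2.5.

2.5:1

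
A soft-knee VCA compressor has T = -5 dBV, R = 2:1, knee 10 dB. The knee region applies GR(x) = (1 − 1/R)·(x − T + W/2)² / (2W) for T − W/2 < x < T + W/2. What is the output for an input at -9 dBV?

-9.025 dBV

x − T + W/2 = -9 − (-5) + 5 = 1.
GR = (1 − 1/2) × 1² / 20 = 0.5 × 1 / 20 = 0.025 dB.
Output = -9 − 0.025 = -9.025 dBV.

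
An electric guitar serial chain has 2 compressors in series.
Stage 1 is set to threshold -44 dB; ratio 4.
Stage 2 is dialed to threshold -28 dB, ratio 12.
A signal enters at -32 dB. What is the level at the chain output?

Stage 1: -32 dB is 12 dB over -44 dB; at 4:1 that becomes 3 dB over, giving -41 dB.
Stage 2: -41 dB is at or below the -28 dB threshold — no compression; output -41 dB.

-41 dB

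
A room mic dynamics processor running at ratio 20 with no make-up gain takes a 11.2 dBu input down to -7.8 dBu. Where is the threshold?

Let T be the threshold. Output overshoot = (input overshoot)/R, so -7.8 − T = (11.2 − T)/20.
20·(-7.8 − T) = 11.2 − T → 19·T = -156 − 11.2 = -167.2.
T = -167.2/19 = -8.8 dBu.

-8.8 dBu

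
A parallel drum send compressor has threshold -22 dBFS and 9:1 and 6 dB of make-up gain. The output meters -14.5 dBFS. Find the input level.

Remove make-up: -14.5 − 6 = -20.5 dBFS.
Post-compression overshoot = -20.5 − (-22) = 1.5 dB.
Before 9:1 compression the overshoot was 1.5 × 9 = 13.5 dB, so input = -22 + 13.5 = -8.5 dBFS.

-8.5 dBFS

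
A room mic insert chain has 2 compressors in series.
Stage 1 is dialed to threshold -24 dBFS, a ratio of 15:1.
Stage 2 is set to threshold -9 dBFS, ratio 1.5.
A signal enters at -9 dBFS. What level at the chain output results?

-23 dBFS

Stage 1: -9 dBFS is 15 dB over -24 dBFS; at 15:1 that becomes 1 dB over, giving -23 dBFS.
Stage 2: -23 dBFS ≤ -9 dBFS, so stage 2 doesn't engage; output -23 dBFS.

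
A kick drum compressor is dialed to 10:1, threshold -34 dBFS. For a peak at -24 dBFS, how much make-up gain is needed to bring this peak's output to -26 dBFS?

7 dB

Overshoot 10 dB → 10/10 = 1 dB after compression, so the compressed level is -34 + 1 = -33 dBFS.
Make-up = target − compressed = -26 − (-33) = 7 dB.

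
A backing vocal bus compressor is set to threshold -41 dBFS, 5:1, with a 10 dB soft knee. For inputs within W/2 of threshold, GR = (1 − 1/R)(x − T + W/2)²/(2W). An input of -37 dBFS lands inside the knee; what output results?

-40.24 dBFS

x − T + W/2 = -37 − (-41) + 5 = 9.
GR = (1 − 1/5) × 9² / 20 = 0.8 × 81 / 20 = 3.24 dB.
Output = -37 − 3.24 = -40.24 dBFS.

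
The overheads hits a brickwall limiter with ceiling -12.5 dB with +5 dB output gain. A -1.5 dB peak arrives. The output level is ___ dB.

At ∞:1, everything above -12.5 dB is held at the ceiling.
Output gain then adds 5 dB: -12.5 + 5 = -7.5 dB.

-7.5 dB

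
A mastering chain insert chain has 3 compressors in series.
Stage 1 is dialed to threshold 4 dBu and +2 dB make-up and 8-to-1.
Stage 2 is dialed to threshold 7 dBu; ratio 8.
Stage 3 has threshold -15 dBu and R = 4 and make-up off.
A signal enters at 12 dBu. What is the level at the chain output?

Stage 1: 12 dBu is 8 dB over 4 dBu; at 8:1 that becomes 1 dB over, giving 5 dBu; +2 dB make-up → 7 dBu.
Stage 2: below threshold (7 ≤ 7); passes unchanged; output 7 dBu.
Stage 3: 22 dB above -15 dBu, reduced 4:1 to 5.5 dB above → -9.5 dBu.

-9.5 dBu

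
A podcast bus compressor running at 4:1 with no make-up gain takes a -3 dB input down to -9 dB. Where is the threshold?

Input is 8 dB above T (since output overshoot × R = input overshoot: (-9 − T)·4 = -3 − T gives T = -11 dB).
Check: -11 + (-3 − (-11))/4 = -11 + 2 = -9 dB. ✓

-11 dB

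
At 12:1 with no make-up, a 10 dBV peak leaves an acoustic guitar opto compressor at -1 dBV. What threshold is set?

Let T be the threshold. Output overshoot = (input overshoot)/R, so -1 − T = (10 − T)/12.
12·(-1 − T) = 10 − T → 11·T = -12 − 10 = -22.
T = -22/11 = -2 dBV.

-2 dBV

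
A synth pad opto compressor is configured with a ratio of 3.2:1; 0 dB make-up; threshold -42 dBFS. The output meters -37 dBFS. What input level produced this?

The compressed level sits -37 − (-42) = 5 dB over threshold.
Input overshoot = R × output overshoot = 16 dB → input = -42 + 16 = -26 dBFS.

-26 dBFS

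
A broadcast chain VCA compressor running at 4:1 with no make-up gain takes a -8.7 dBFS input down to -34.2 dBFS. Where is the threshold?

Let T be the threshold. Output overshoot = (input overshoot)/R, so -34.2 − T = (-8.7 − T)/4.
4·(-34.2 − T) = -8.7 − T → 3·T = -136.8 − (-8.7) = -128.1.
T = -128.1/3 = -42.7 dBFS.

-42.7 dBFS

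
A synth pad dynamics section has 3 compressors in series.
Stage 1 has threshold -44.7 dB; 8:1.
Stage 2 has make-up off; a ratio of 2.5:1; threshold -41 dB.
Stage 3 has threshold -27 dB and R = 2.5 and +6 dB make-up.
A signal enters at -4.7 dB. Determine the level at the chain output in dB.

Stage 1: 40 dB above -44.7 dB, reduced 8:1 to 5 dB above → -39.7 dB.
Stage 2: 1.3 dB above -41 dB, reduced 2.5:1 to 0.52 dB above → -40.48 dB.
Stage 3: -40.48 dB ≤ -27 dB, so stage 3 doesn't engage; make-up brings it to -34.48 dB.

-34.48 dB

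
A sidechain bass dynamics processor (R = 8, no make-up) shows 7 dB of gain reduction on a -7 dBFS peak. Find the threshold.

-15 dBFS

Let T be the threshold. Output overshoot = (input overshoot)/R, so -14 − T = (-7 − T)/8.
8·(-14 − T) = -7 − T → 7·T = -112 − (-7) = -105.
T = -105/7 = -15 dBFS.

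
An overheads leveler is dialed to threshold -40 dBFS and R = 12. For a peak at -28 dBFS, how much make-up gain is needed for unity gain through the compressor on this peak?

11 dB

Overshoot 12 dB → 12/12 = 1 dB after compression, so the compressed level is -40 + 1 = -39 dBFS.
Make-up = target − compressed = -28 − (-39) = 11 dB.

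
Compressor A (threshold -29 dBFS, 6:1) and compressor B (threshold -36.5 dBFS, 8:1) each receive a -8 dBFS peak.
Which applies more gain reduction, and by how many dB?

A: overshoot 21 dB → output overshoot 3.5 dB → GR 17.5 dB.
B: overshoot 28.5 dB → output overshoot 3.5625 dB → GR 24.9375 dB.
B applies 7.4375 dB more gain reduction.

B, by 7.4375 dB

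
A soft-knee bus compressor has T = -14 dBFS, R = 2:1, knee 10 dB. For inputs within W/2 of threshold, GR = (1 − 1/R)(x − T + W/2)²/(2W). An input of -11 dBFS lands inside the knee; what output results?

-12.6 dBFS

x − T + W/2 = -11 − (-14) + 5 = 8.
GR = (1 − 1/2) × 8² / 20 = 0.5 × 64 / 20 = 1.6 dB.
Output = -11 − 1.6 = -12.6 dBFS.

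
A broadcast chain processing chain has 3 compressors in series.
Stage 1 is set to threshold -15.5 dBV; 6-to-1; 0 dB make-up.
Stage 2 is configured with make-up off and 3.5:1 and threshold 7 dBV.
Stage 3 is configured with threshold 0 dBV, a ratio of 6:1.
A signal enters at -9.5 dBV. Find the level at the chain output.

-14.5 dBV

Stage 1: -9.5 dBV is 6 dB over -15.5 dBV; at 6:1 that becomes 1 dB over, giving -14.5 dBV.
Stage 2: below threshold (-14.5 ≤ 7); passes unchanged; output -14.5 dBV.
Stage 3: -14.5 dBV ≤ 0 dBV, so stage 3 doesn't engage; output -14.5 dBV.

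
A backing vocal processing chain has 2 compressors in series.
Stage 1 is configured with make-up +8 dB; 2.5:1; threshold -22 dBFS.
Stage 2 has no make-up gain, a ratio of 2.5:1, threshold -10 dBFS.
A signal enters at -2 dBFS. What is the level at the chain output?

-8.4 dBFS

Stage 1: -2 dBFS is 20 dB over -22 dBFS; at 2.5:1 that becomes 8 dB over, giving -14 dBFS; +8 dB make-up → -6 dBFS.
Stage 2: 4 dB above -10 dBFS, reduced 2.5:1 to 1.6 dB above → -8.4 dBFS.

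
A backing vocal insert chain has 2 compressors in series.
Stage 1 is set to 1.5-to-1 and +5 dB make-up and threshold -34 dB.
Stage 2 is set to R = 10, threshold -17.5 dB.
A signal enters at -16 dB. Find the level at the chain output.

-17.45 dB

Stage 1: overshoot 18 dB → 18/1.5 = 12 dB → -22 dB; +5 dB make-up → -17 dB.
Stage 2: 0.5 dB above -17.5 dB, reduced 10:1 to 0.05 dB above → -17.45 dB.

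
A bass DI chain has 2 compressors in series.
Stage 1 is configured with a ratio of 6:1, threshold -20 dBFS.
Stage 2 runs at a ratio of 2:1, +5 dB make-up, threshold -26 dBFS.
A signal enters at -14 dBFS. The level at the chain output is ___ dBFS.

-17.5 dBFS

Stage 1: 6 dB above -20 dBFS, reduced 6:1 to 1 dB above → -19 dBFS.
Stage 2: -19 dBFS is 7 dB over -26 dBFS; at 2:1 that becomes 3.5 dB over, giving -22.5 dBFS; +5 dB make-up → -17.5 dBFS.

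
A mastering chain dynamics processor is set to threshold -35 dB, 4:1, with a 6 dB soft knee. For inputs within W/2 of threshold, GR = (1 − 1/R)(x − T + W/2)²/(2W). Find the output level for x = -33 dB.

x − T + W/2 = -33 − (-35) + 3 = 5.
GR = (1 − 1/4) × 5² / 12 = 0.75 × 25 / 12 = 1.5625 dB.
Output = -33 − 1.5625 = -34.5625 dB.

-34.5625 dB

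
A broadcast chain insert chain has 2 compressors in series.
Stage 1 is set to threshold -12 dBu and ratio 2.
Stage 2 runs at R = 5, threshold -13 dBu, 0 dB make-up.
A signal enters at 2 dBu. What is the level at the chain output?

Stage 1: 2 dBu is 14 dB over -12 dBu; at 2:1 that becomes 7 dB over, giving -5 dBu.
Stage 2: -5 dBu is 8 dB over -13 dBu; at 5:1 that becomes 1.6 dB over, giving -11.4 dBu.

-11.4 dBu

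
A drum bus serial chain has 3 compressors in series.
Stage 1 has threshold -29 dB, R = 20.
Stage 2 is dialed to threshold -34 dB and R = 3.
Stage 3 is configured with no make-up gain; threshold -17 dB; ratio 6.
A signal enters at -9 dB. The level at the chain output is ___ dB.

-32 dB

Stage 1: 20 dB above -29 dB, reduced 20:1 to 1 dB above → -28 dB.
Stage 2: overshoot 6 dB → 6/3 = 2 dB → -32 dB.
Stage 3: -32 dB ≤ -17 dB, so stage 3 doesn't engage; output -32 dB.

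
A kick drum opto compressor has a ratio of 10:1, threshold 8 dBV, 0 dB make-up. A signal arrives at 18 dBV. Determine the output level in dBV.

Overshoot: 18 − 8 = 10 dB.
The 10 dB excess becomes 1 dB after 10:1 reduction.
So the level is 8 + 1 = 9 dBV.

9 dBV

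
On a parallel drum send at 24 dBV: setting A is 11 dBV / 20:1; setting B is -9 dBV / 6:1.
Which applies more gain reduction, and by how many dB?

A: overshoot 13 dB → output overshoot 0.65 dB → GR 12.35 dB.
B: overshoot 33 dB → output overshoot 5.5 dB → GR 27.5 dB.
B applies 15.15 dB more gain reduction.

B, by 15.15 dB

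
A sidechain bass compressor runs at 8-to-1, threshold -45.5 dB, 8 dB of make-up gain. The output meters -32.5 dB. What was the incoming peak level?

-5.5 dB

Before make-up, the level was -32.5 − 8 = -40.5 dB.
The compressed level sits -40.5 − (-45.5) = 5 dB over threshold.
Input overshoot = R × output overshoot = 40 dB → input = -45.5 + 40 = -5.5 dB.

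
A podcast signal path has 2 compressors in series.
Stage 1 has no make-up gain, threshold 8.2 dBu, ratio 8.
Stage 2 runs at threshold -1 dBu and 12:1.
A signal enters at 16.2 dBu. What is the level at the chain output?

Stage 1: overshoot 8 dB → 8/8 = 1 dB → 9.2 dBu.
Stage 2: 9.2 dBu is 10.2 dB over -1 dBu; at 12:1 that becomes 0.85 dB over, giving -0.15 dBu.

-0.15 dBu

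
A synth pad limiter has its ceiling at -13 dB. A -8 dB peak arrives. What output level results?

-13 dB

A brickwall limiter is an ∞:1 compressor: any input above the ceiling is clamped to -13 dB.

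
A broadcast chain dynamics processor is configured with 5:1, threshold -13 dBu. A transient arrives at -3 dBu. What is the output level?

The input is 10 dB above the -13 dBu threshold.
5:1 compression reduces that to 10/5 = 2 dB over.
That puts the output at -11 dBu.

-11 dBu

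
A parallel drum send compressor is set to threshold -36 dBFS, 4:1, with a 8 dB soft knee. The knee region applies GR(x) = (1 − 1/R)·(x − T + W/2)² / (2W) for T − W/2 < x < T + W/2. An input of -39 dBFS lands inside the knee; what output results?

-39.046875 dBFS

x − T + W/2 = -39 − (-36) + 4 = 1.
GR = (1 − 1/4) × 1² / 16 = 0.75 × 1 / 16 = 0.046875 dB.
Output = -39 − 0.046875 = -39.046875 dBFS.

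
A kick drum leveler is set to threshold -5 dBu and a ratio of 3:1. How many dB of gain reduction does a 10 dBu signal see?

The signal is 15 dB above threshold.
After 3:1 compression the overshoot becomes 15/3 = 5 dB.
Gain reduction = 15 − 5 = 10 dB.

10 dB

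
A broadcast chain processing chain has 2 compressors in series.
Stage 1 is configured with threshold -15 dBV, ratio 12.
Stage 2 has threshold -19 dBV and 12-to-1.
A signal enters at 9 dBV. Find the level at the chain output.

-18.5 dBV

Stage 1: 9 dBV is 24 dB over -15 dBV; at 12:1 that becomes 2 dB over, giving -13 dBV.
Stage 2: 6 dB above -19 dBV, reduced 12:1 to 0.5 dB above → -18.5 dBV.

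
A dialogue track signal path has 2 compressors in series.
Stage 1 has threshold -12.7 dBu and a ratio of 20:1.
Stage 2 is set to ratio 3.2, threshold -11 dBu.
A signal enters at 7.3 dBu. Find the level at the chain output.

Stage 1: 20 dB above -12.7 dBu, reduced 20:1 to 1 dB above → -11.7 dBu.
Stage 2: -11.7 dBu is at or below the -11 dBu threshold — no compression; output -11.7 dBu.

-11.7 dBu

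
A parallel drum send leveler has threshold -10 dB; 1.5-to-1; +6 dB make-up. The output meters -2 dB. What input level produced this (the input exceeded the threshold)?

-7 dB

Remove make-up: -2 − 6 = -8 dB.
The compressed level sits -8 − (-10) = 2 dB over threshold.
Undo the ratio: input overshoot = 2 × 1.5 = 3 dB, giving input = -7 dB.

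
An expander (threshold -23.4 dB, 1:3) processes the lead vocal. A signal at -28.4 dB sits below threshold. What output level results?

Below threshold, a 1:3 expander applies gain = (3−1)×(T − x) of attenuation.
(3−1) × 5 = 10 dB, so output = -28.4 − 10 = -38.4 dB.

-38.4 dB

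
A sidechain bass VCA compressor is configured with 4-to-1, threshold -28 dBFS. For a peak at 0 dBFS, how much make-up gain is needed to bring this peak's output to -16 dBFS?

5 dB

The peak compresses to -28 + 28/4 = -21 dBFS.
To reach -16 dBFS requires -16 − (-21) = 5 dB of make-up.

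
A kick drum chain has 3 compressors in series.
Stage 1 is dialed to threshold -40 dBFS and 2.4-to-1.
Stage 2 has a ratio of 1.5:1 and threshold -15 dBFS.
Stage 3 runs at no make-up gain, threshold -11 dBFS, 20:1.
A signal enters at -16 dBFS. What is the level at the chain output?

-30 dBFS

Stage 1: 24 dB above -40 dBFS, reduced 2.4:1 to 10 dB above → -30 dBFS.
Stage 2: -30 dBFS ≤ -15 dBFS, so stage 2 doesn't engage; output -30 dBFS.
Stage 3: below threshold (-30 ≤ -11); passes unchanged; output -30 dBFS.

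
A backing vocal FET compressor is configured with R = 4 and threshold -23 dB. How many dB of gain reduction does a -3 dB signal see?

15 dB

-3 dB exceeds the threshold by 20 dB.
A 4:1 ratio leaves 5 dB of that excess.
Gain reduction = 20 − 5 = 15 dB.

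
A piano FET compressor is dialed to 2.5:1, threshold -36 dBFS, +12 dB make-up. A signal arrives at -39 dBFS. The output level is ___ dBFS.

-39 dBFS is 3 dB below the -36 dBFS threshold, so no gain reduction is applied.
Make-up gain adds 12 dB: -39 + 12 = -27 dBFS.

-27 dBFS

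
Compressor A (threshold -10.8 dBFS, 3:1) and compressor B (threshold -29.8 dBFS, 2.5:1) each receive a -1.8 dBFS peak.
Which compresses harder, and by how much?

B, by 10.8 dB

A: 9 dB over, compressed to 3 dB over, so 6 dB of GR.
B: 28 dB over, compressed to 11.2 dB over, so 16.8 dB of GR.
Difference: 10.8 dB in favour of B.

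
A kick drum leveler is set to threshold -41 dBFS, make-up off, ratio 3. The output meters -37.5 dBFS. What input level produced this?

Post-compression overshoot = -37.5 − (-41) = 3.5 dB.
Undo the ratio: input overshoot = 3.5 × 3 = 10.5 dB, giving input = -30.5 dBFS.

-30.5 dBFS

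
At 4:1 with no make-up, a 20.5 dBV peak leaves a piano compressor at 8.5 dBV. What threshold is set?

Let T be the threshold. Output overshoot = (input overshoot)/R, so 8.5 − T = (20.5 − T)/4.
4·(8.5 − T) = 20.5 − T → 3·T = 34 − 20.5 = 13.5.
T = 13.5/3 = 4.5 dBV.

4.5 dBV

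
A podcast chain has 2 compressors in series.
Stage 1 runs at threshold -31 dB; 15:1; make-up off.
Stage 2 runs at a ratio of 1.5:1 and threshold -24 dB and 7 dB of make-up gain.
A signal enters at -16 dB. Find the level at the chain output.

-23 dB

Stage 1: -16 dB is 15 dB over -31 dB; at 15:1 that becomes 1 dB over, giving -30 dB.
Stage 2: below threshold (-30 ≤ -24); passes unchanged; make-up brings it to -23 dB.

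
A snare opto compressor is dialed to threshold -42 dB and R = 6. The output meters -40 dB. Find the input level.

That's 2 dB above the -42 dB threshold.
Undo the ratio: input overshoot = 2 × 6 = 12 dB, giving input = -30 dB.

-30 dB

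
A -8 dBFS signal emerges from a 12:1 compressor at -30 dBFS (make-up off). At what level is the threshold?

-32 dBFS

Let T be the threshold. Output overshoot = (input overshoot)/R, so -30 − T = (-8 − T)/12.
12·(-30 − T) = -8 − T → 11·T = -360 − (-8) = -352.
T = -352/11 = -32 dBFS.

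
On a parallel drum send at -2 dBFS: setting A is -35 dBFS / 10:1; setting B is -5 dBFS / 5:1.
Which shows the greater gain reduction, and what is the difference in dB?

A, by 27.3 dB

A: overshoot 33 dB → output overshoot 3.3 dB → GR 29.7 dB.
B: overshoot 3 dB → output overshoot 0.6 dB → GR 2.4 dB.
A applies 27.3 dB more gain reduction.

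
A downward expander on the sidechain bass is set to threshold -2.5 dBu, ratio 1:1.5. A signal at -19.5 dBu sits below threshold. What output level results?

Undershoot = (-2.5) − (-19.5) = 17 dB.
At 1:1.5, that expands to 25.5 dB under threshold.
Output = -2.5 − 25.5 = -28 dBu.

-28 dBu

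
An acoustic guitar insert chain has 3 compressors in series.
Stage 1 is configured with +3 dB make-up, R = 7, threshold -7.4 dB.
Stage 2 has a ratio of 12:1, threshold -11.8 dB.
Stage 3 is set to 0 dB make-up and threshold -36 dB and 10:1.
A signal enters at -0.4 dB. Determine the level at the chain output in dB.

-33.51 dB

Stage 1: 7 dB above -7.4 dB, reduced 7:1 to 1 dB above → -6.4 dB; +3 dB make-up → -3.4 dB.
Stage 2: 8.4 dB above -11.8 dB, reduced 12:1 to 0.7 dB above → -11.1 dB.
Stage 3: overshoot 24.9 dB → 24.9/10 = 2.49 dB → -33.51 dB.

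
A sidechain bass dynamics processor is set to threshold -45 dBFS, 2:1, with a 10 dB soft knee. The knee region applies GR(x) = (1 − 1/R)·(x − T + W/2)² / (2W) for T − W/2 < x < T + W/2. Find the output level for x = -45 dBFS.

x − T + W/2 = -45 − (-45) + 5 = 5.
GR = (1 − 1/2) × 5² / 20 = 0.5 × 25 / 20 = 0.625 dB.
Output = -45 − 0.625 = -45.625 dBFS.

-45.625 dBFS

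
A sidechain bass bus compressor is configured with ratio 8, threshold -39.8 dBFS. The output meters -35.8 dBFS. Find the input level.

-7.8 dBFS

That's 4 dB above the -39.8 dBFS threshold.
Input overshoot = R × output overshoot = 32 dB → input = -39.8 + 32 = -7.8 dBFS.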